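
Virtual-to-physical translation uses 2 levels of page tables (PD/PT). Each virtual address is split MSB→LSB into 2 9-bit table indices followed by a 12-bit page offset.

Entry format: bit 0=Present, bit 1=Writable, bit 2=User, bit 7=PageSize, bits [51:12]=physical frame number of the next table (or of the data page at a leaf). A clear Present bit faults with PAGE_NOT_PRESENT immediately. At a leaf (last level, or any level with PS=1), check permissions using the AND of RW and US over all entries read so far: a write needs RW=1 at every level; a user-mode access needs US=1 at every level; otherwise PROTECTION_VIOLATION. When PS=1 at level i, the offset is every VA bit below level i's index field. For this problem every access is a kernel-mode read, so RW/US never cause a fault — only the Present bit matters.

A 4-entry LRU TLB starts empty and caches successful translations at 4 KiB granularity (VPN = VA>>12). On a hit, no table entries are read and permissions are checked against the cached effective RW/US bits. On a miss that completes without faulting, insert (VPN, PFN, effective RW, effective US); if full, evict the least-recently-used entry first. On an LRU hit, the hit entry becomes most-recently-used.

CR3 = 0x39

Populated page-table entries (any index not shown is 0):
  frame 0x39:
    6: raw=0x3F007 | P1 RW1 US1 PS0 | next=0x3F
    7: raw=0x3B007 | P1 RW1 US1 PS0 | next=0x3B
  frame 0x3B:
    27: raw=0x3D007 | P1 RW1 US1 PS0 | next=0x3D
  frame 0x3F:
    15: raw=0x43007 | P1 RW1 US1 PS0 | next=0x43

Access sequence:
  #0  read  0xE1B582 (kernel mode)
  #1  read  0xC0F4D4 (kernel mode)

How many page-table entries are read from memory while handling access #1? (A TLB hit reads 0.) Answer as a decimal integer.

Walk each access:
#0 VA=0xE1B582 (r,kernel):
  L0 @0x39[7] → 0x3B007  P=1,RW=1,US=1,PS=0
  L1 @0x3B[27] → 0x3D007  P=1,RW=1,US=1,PS=0
  ⇒ phys 0x3D582  [2 reads]
#1 VA=0xC0F4D4 (r,kernel):
  L0 @0x39[6] → 0x3F007  P=1,RW=1,US=1,PS=0
  L1 @0x3F[15] → 0x43007  P=1,RW=1,US=1,PS=0
  ⇒ phys 0x434D4  [2 reads]

Entries read for #1: 2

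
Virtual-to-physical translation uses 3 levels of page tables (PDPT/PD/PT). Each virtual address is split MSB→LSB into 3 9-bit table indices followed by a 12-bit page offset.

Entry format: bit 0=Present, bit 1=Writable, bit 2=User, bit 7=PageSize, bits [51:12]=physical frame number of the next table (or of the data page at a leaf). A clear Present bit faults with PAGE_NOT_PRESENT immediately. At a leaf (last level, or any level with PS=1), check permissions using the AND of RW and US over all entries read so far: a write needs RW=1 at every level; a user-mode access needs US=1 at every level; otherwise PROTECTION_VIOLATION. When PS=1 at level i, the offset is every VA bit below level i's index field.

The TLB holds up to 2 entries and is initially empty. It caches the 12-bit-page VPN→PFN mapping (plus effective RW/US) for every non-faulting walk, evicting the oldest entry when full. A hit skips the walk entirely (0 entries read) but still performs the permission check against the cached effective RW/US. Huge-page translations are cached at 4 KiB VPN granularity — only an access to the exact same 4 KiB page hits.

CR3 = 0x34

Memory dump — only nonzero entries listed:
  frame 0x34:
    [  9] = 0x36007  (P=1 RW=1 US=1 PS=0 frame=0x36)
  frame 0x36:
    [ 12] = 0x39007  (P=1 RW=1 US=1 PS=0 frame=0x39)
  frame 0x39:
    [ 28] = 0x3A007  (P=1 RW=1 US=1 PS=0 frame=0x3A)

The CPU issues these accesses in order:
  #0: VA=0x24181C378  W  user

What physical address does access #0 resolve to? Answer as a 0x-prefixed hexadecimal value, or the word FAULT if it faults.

Trace:
#0 VA=0x24181C378 (w,user):
  lvl0: tbl 0x34, slot 9 ⇒ 0x36007 (P1/RW1/US1/PS0)
  lvl1: tbl 0x36, slot 12 ⇒ 0x39007 (P1/RW1/US1/PS0)
  lvl2: tbl 0x39, slot 28 ⇒ 0x3A007 (P1/RW1/US1/PS0)
  ✓ 0x3A378  — 3 lookups

Access #0 PA: 0x3A378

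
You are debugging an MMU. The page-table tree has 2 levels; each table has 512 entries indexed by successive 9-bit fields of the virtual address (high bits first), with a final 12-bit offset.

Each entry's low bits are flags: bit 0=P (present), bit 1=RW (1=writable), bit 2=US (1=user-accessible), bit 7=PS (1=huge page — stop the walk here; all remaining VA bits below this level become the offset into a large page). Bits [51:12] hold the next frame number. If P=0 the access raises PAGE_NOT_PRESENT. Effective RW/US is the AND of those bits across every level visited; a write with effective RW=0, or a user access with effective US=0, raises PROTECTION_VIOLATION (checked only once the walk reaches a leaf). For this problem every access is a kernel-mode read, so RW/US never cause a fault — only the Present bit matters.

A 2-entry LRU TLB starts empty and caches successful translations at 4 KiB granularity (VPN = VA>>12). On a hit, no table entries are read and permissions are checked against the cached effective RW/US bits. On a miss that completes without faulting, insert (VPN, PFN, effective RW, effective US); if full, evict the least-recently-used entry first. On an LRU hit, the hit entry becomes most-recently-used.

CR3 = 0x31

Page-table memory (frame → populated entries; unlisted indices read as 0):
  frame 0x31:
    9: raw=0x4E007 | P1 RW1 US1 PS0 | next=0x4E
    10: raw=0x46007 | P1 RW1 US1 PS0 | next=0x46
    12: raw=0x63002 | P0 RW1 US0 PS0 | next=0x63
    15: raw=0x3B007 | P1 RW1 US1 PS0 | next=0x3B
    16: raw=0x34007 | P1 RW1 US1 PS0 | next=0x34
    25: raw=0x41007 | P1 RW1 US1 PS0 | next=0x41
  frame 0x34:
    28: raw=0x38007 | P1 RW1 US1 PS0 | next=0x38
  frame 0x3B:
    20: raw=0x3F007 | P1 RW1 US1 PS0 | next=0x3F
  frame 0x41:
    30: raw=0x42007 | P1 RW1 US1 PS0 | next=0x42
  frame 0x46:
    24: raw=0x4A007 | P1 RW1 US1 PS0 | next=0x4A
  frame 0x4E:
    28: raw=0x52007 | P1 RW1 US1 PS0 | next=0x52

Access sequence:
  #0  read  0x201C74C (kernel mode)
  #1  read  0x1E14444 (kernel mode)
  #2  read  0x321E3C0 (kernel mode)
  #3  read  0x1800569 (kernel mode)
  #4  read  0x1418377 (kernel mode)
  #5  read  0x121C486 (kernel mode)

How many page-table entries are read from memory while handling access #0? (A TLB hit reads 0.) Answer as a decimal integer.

Per-access translation:
#0 VA=0x201C74C (r,kernel):
  L0 @0x31[16] → 0x34007  P=1,RW=1,US=1,PS=0
  L1 @0x34[28] → 0x38007  P=1,RW=1,US=1,PS=0
  ⇒ phys 0x3874C  [2 reads]
#1 VA=0x1E14444 (r,kernel):
  L0 @0x31[15] → 0x3B007  P=1,RW=1,US=1,PS=0
  L1 @0x3B[20] → 0x3F007  P=1,RW=1,US=1,PS=0
  ⇒ phys 0x3F444  [2 reads]
#2 VA=0x321E3C0 (r,kernel):
  L0 @0x31[25] → 0x41007  P=1,RW=1,US=1,PS=0
  L1 @0x41[30] → 0x42007  P=1,RW=1,US=1,PS=0
  ⇒ phys 0x423C0  [2 reads]
#3 VA=0x1800569 (r,kernel):
  L0 @0x31[12] → 0x63002  P=0,RW=1,US=0,PS=0
  → PAGE_NOT_PRESENT  (1 entries read)
#4 VA=0x1418377 (r,kernel):
  L0 @0x31[10] → 0x46007  P=1,RW=1,US=1,PS=0
  L1 @0x46[24] → 0x4A007  P=1,RW=1,US=1,PS=0
  ⇒ phys 0x4A377  [2 reads]
#5 VA=0x121C486 (r,kernel):
  L0 @0x31[9] → 0x4E007  P=1,RW=1,US=1,PS=0
  L1 @0x4E[28] → 0x52007  P=1,RW=1,US=1,PS=0
  ⇒ phys 0x52486  [2 reads]

Entries read for #0: 2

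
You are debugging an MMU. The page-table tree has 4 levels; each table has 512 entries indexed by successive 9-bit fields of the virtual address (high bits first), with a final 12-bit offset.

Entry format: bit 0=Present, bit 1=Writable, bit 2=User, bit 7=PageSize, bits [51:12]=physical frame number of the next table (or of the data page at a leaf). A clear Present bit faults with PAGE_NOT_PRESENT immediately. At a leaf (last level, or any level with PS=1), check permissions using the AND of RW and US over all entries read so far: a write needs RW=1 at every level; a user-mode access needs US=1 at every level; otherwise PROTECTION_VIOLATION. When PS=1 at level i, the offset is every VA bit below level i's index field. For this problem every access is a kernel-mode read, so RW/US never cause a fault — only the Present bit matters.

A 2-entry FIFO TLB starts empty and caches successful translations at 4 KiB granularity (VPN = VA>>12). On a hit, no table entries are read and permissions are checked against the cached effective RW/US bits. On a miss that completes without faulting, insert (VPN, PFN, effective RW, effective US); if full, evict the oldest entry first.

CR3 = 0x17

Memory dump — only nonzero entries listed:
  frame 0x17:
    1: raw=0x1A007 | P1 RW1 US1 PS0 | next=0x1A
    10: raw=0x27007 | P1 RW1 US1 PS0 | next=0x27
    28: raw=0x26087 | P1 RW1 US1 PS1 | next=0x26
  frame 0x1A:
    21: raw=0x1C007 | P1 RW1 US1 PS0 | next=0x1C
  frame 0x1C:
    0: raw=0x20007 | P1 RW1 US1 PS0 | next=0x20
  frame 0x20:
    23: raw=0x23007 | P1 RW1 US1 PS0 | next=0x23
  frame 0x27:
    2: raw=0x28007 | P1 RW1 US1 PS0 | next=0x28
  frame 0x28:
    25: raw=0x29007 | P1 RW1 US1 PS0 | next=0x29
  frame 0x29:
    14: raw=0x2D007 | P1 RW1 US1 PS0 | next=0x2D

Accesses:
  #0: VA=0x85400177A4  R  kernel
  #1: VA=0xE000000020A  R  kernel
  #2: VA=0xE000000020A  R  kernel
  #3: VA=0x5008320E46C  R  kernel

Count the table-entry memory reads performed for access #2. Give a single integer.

Per-access translation:
#0 VA=0x85400177A4 (r,kernel):
  [0] read 0x17 idx=1: raw=0x1A007 flags P=1 W=1 U=1 S=0
  [1] read 0x1A idx=21: raw=0x1C007 flags P=1 W=1 U=1 S=0
  [2] read 0x1C idx=0: raw=0x20007 flags P=1 W=1 U=1 S=0
  [3] read 0x20 idx=23: raw=0x23007 flags P=1 W=1 U=1 S=0
  ⇒ phys 0x237A4  [4 reads]
#1 VA=0xE000000020A (r,kernel):
  [0] read 0x17 idx=28: raw=0x26087 flags P=1 W=1 U=1 S=1
  ⇒ phys 0x2620A (huge @L0)  [1 reads]
#2 VA=0xE000000020A (r,kernel):
  TLB hit vpn=0xE0000000 → PA=0x2620A
#3 VA=0x5008320E46C (r,kernel):
  [0] read 0x17 idx=10: raw=0x27007 flags P=1 W=1 U=1 S=0
  [1] read 0x27 idx=2: raw=0x28007 flags P=1 W=1 U=1 S=0
  [2] read 0x28 idx=25: raw=0x29007 flags P=1 W=1 U=1 S=0
  [3] read 0x29 idx=14: raw=0x2D007 flags P=1 W=1 U=1 S=0
  ⇒ phys 0x2D46C  [4 reads]

Entries read for #2: 0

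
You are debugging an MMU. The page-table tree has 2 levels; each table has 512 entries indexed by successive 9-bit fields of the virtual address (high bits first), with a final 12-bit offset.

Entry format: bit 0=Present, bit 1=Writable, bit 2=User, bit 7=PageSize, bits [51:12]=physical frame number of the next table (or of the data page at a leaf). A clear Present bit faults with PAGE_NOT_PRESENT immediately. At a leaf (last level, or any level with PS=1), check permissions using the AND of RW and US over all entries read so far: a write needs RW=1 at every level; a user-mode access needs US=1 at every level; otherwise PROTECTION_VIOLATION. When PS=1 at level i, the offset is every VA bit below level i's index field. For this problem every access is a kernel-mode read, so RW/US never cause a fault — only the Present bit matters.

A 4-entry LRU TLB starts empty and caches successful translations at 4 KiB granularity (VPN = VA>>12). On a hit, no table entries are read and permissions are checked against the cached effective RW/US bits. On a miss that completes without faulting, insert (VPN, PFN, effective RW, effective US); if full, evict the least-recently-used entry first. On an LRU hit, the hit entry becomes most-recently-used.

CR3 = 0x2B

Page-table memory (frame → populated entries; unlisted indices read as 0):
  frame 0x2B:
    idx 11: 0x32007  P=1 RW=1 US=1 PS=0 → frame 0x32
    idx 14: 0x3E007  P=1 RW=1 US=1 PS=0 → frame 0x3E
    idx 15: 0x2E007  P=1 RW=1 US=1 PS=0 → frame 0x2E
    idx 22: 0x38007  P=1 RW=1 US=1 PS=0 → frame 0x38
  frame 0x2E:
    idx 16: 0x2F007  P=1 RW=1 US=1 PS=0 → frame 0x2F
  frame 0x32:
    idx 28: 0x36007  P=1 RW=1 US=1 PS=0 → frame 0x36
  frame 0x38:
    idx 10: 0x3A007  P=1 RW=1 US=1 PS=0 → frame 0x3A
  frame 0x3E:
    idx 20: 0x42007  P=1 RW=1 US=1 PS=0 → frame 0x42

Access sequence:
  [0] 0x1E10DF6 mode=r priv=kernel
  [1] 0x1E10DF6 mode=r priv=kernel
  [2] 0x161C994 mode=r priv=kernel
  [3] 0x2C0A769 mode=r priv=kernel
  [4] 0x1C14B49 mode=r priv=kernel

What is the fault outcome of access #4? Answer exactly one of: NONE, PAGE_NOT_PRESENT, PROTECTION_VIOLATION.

Per-access translation:
#0 VA=0x1E10DF6 (r,kernel):
  L0: frame=0x2B idx=15 entry=0x2E007 [P=1 RW=1 US=1 PS=0]
  L1: frame=0x2E idx=16 entry=0x2F007 [P=1 RW=1 US=1 PS=0]
  → PA=0x2FDF6  (2 entries read)
#1 VA=0x1E10DF6 (r,kernel):
  TLB hit vpn=0x1E10 → PA=0x2FDF6
#2 VA=0x161C994 (r,kernel):
  L0: frame=0x2B idx=11 entry=0x32007 [P=1 RW=1 US=1 PS=0]
  L1: frame=0x32 idx=28 entry=0x36007 [P=1 RW=1 US=1 PS=0]
  → PA=0x36994  (2 entries read)
#3 VA=0x2C0A769 (r,kernel):
  L0: frame=0x2B idx=22 entry=0x38007 [P=1 RW=1 US=1 PS=0]
  L1: frame=0x38 idx=10 entry=0x3A007 [P=1 RW=1 US=1 PS=0]
  → PA=0x3A769  (2 entries read)
#4 VA=0x1C14B49 (r,kernel):
  L0: frame=0x2B idx=14 entry=0x3E007 [P=1 RW=1 US=1 PS=0]
  L1: frame=0x3E idx=20 entry=0x42007 [P=1 RW=1 US=1 PS=0]
  → PA=0x42B49  (2 entries read)

Access #4 fault: NONE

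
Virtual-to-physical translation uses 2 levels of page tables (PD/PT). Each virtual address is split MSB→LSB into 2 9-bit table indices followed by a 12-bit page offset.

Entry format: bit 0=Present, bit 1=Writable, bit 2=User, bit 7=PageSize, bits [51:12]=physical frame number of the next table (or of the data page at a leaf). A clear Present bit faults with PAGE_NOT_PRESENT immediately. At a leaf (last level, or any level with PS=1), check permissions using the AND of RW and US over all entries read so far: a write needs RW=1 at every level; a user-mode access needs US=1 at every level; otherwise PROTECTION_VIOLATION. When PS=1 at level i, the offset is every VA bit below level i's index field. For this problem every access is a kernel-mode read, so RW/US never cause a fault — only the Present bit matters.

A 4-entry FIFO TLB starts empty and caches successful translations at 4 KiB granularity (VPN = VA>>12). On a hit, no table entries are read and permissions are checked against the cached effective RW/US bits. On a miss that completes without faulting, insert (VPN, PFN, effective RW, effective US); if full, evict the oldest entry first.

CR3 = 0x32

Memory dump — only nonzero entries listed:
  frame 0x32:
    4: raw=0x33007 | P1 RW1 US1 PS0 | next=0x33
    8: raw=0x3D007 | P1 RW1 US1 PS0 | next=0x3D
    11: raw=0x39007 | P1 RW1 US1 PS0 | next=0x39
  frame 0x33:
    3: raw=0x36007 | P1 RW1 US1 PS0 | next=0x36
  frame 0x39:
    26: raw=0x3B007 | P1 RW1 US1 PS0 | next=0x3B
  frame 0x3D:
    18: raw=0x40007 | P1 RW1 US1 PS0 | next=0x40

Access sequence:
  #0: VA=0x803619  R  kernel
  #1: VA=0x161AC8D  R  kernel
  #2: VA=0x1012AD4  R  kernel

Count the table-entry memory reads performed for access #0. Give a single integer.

Walk each access:
#0 VA=0x803619 (r,kernel):
  [0] read 0x32 idx=4: raw=0x33007 flags P=1 W=1 U=1 S=0
  [1] read 0x33 idx=3: raw=0x36007 flags P=1 W=1 U=1 S=0
  ✓ 0x36619  — 2 lookups
#1 VA=0x161AC8D (r,kernel):
  [0] read 0x32 idx=11: raw=0x39007 flags P=1 W=1 U=1 S=0
  [1] read 0x39 idx=26: raw=0x3B007 flags P=1 W=1 U=1 S=0
  ✓ 0x3BC8D  — 2 lookups
#2 VA=0x1012AD4 (r,kernel):
  [0] read 0x32 idx=8: raw=0x3D007 flags P=1 W=1 U=1 S=0
  [1] read 0x3D idx=18: raw=0x40007 flags P=1 W=1 U=1 S=0
  ✓ 0x40AD4  — 2 lookups

Entries read for #0: 2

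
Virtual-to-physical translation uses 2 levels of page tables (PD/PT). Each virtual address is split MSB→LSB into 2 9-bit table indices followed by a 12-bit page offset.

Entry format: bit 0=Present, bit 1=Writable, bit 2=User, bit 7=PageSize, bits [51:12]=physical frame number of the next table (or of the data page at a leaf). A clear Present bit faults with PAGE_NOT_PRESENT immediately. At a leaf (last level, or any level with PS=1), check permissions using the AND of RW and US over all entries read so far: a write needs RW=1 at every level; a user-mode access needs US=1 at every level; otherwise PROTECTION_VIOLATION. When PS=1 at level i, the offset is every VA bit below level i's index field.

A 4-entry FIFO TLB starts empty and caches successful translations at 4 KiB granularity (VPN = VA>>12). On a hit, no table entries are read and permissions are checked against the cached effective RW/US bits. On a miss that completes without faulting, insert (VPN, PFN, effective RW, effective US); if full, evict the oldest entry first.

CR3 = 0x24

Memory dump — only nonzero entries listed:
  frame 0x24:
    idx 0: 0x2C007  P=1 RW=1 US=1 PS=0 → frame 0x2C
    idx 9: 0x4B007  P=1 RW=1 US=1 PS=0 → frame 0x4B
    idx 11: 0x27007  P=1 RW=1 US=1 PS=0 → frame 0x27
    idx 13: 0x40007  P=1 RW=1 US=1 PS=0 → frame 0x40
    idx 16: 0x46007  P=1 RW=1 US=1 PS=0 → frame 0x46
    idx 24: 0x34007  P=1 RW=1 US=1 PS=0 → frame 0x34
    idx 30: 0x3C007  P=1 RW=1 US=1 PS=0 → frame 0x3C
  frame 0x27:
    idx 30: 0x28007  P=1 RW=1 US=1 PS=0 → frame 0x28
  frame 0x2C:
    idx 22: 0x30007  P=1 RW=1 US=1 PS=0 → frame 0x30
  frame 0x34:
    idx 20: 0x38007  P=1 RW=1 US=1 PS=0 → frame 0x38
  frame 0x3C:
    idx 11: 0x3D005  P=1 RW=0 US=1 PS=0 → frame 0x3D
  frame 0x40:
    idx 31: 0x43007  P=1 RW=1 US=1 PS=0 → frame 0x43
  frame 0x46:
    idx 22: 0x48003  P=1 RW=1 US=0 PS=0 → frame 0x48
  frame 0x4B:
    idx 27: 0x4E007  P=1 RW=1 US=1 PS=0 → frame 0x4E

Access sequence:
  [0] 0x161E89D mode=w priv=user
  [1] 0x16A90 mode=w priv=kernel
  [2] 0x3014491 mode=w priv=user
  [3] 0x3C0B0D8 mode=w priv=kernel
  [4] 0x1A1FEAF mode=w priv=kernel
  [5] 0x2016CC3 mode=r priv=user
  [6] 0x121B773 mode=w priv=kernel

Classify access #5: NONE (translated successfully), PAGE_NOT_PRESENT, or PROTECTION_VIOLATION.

Per-access translation:
#0 VA=0x161E89D (w,user):
  [0] read 0x24 idx=11: raw=0x27007 flags P=1 W=1 U=1 S=0
  [1] read 0x27 idx=30: raw=0x28007 flags P=1 W=1 U=1 S=0
  ⇒ phys 0x2889D  [2 reads]
#1 VA=0x16A90 (w,kernel):
  [0] read 0x24 idx=0: raw=0x2C007 flags P=1 W=1 U=1 S=0
  [1] read 0x2C idx=22: raw=0x30007 flags P=1 W=1 U=1 S=0
  ⇒ phys 0x30A90  [2 reads]
#2 VA=0x3014491 (w,user):
  [0] read 0x24 idx=24: raw=0x34007 flags P=1 W=1 U=1 S=0
  [1] read 0x34 idx=20: raw=0x38007 flags P=1 W=1 U=1 S=0
  ⇒ phys 0x38491  [2 reads]
#3 VA=0x3C0B0D8 (w,kernel):
  [0] read 0x24 idx=30: raw=0x3C007 flags P=1 W=1 U=1 S=0
  [1] read 0x3C idx=11: raw=0x3D005 flags P=1 W=0 U=1 S=0
  ⇒ fault: PROTECTION_VIOLATION  — 2 lookups
#4 VA=0x1A1FEAF (w,kernel):
  [0] read 0x24 idx=13: raw=0x40007 flags P=1 W=1 U=1 S=0
  [1] read 0x40 idx=31: raw=0x43007 flags P=1 W=1 U=1 S=0
  ⇒ phys 0x43EAF  [2 reads]
#5 VA=0x2016CC3 (r,user):
  [0] read 0x24 idx=16: raw=0x46007 flags P=1 W=1 U=1 S=0
  [1] read 0x46 idx=22: raw=0x48003 flags P=1 W=1 U=0 S=0
  ⇒ fault: PROTECTION_VIOLATION  — 2 lookups
#6 VA=0x121B773 (w,kernel):
  [0] read 0x24 idx=9: raw=0x4B007 flags P=1 W=1 U=1 S=0
  [1] read 0x4B idx=27: raw=0x4E007 flags P=1 W=1 U=1 S=0
  ⇒ phys 0x4E773  [2 reads]

Access #5 fault: PROTECTION_VIOLATION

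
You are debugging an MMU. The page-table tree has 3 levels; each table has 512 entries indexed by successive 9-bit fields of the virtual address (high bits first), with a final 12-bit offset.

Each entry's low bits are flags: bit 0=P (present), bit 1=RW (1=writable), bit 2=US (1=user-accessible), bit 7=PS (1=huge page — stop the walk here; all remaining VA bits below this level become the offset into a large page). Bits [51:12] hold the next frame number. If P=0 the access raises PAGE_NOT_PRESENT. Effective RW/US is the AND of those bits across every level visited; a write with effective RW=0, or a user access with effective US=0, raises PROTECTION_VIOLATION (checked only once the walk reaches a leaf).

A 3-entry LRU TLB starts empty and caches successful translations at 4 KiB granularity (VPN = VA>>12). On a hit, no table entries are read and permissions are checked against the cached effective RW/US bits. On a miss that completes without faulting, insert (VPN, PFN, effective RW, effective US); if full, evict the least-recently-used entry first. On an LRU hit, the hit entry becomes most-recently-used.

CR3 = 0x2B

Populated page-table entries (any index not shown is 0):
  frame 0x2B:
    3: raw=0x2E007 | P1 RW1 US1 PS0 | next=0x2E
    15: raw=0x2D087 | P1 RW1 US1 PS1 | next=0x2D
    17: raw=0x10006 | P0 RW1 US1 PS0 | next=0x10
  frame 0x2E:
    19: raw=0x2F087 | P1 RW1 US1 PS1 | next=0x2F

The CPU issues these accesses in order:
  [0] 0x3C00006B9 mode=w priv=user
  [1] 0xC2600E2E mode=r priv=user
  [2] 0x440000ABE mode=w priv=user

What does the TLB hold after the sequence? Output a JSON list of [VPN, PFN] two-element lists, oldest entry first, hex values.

Trace:
#0 VA=0x3C00006B9 (w,user):
  [0] read 0x2B idx=15: raw=0x2D087 flags P=1 W=1 U=1 S=1
  → PA=0x2D6B9 (huge @L0)  (1 entries read)
#1 VA=0xC2600E2E (r,user):
  [0] read 0x2B idx=3: raw=0x2E007 flags P=1 W=1 U=1 S=0
  [1] read 0x2E idx=19: raw=0x2F087 flags P=1 W=1 U=1 S=1
  → PA=0x2FE2E (huge @L1)  (2 entries read)
#2 VA=0x440000ABE (w,user):
  [0] read 0x2B idx=17: raw=0x10006 flags P=0 W=1 U=1 S=0
  ✗ PAGE_NOT_PRESENT  [1 reads]

TLB: [["0x3C0000", "0x2D"], ["0xC2600", "0x2F"]]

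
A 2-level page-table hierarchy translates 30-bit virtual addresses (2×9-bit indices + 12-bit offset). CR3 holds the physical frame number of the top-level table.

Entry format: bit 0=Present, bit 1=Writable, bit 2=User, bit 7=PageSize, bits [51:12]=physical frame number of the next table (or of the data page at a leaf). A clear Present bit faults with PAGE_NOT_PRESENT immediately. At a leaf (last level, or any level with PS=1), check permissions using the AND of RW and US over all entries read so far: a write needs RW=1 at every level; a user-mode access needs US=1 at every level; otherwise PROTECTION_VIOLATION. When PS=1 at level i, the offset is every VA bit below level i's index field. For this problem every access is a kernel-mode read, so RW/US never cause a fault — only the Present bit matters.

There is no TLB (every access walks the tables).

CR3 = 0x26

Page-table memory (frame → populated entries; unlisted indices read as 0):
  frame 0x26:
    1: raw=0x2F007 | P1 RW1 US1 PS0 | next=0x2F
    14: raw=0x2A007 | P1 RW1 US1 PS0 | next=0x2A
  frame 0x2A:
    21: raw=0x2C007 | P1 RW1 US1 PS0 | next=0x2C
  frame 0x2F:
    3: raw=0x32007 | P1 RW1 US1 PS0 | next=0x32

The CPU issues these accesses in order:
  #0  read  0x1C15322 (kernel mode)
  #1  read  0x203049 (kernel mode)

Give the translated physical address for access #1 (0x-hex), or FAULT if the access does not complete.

Per-access translation:
#0 VA=0x1C15322 (r,kernel):
  [0] read 0x26 idx=14: raw=0x2A007 flags P=1 W=1 U=1 S=0
  [1] read 0x2A idx=21: raw=0x2C007 flags P=1 W=1 U=1 S=0
  ⇒ phys 0x2C322  [2 reads]
#1 VA=0x203049 (r,kernel):
  [0] read 0x26 idx=1: raw=0x2F007 flags P=1 W=1 U=1 S=0
  [1] read 0x2F idx=3: raw=0x32007 flags P=1 W=1 U=1 S=0
  ⇒ phys 0x32049  [2 reads]

Access #1 PA: 0x32049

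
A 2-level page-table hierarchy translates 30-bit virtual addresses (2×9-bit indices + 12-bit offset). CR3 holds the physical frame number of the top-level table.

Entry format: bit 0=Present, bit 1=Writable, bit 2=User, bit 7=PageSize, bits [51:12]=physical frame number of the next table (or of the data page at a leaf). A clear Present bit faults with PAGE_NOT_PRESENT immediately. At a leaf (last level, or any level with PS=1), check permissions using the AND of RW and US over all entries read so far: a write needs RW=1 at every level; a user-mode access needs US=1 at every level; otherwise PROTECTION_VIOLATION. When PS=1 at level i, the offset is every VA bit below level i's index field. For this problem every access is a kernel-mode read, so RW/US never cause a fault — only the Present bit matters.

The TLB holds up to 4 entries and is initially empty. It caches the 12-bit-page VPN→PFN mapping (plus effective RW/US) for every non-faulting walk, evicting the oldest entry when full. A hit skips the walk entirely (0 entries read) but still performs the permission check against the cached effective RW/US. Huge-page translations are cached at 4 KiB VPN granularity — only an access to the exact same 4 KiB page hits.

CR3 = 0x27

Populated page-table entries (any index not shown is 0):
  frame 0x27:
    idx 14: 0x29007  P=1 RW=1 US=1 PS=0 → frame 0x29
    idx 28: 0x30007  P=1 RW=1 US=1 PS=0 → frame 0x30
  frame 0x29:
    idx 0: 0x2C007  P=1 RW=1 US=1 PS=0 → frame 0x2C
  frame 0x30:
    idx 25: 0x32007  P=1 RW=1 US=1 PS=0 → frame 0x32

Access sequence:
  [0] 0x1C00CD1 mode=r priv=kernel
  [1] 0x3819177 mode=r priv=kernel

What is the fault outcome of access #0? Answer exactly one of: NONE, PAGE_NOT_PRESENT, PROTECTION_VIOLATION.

Per-access translation:
#0 VA=0x1C00CD1 (r,kernel):
  L0 @0x27[14] → 0x29007  P=1,RW=1,US=1,PS=0
  L1 @0x29[0] → 0x2C007  P=1,RW=1,US=1,PS=0
  ✓ 0x2CCD1  — 2 lookups
#1 VA=0x3819177 (r,kernel):
  L0 @0x27[28] → 0x30007  P=1,RW=1,US=1,PS=0
  L1 @0x30[25] → 0x32007  P=1,RW=1,US=1,PS=0
  ✓ 0x32177  — 2 lookups

Access #0 fault: NONE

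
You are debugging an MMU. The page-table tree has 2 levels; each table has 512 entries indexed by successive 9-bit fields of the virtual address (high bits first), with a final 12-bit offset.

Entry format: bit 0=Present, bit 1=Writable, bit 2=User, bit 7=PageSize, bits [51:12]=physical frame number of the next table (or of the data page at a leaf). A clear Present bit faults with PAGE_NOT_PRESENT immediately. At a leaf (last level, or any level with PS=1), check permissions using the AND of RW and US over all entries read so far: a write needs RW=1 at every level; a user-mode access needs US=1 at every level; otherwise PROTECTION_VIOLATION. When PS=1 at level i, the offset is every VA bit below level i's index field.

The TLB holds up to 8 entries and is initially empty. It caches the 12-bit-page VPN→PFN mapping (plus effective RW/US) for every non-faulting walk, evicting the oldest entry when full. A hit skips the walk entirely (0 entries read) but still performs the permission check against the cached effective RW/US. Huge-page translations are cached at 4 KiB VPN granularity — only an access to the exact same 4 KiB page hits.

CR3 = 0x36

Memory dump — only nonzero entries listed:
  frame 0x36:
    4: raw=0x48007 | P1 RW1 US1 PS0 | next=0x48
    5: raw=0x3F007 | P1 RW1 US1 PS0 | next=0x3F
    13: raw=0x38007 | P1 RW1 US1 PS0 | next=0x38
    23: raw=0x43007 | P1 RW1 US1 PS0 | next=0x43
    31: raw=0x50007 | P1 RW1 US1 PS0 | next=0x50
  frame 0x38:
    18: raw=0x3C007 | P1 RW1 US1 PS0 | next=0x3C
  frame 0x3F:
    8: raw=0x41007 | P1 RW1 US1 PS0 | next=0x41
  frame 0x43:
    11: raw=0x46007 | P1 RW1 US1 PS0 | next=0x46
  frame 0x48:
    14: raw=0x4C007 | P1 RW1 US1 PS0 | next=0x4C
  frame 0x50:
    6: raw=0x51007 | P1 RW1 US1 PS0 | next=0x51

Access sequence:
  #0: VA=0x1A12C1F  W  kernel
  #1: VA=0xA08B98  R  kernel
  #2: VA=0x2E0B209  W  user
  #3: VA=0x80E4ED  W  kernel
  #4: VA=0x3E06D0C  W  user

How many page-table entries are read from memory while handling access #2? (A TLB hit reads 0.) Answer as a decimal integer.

Trace:
#0 VA=0x1A12C1F (w,kernel):
  lvl0: tbl 0x36, slot 13 ⇒ 0x38007 (P1/RW1/US1/PS0)
  lvl1: tbl 0x38, slot 18 ⇒ 0x3C007 (P1/RW1/US1/PS0)
  → PA=0x3CC1F  (2 entries read)
#1 VA=0xA08B98 (r,kernel):
  lvl0: tbl 0x36, slot 5 ⇒ 0x3F007 (P1/RW1/US1/PS0)
  lvl1: tbl 0x3F, slot 8 ⇒ 0x41007 (P1/RW1/US1/PS0)
  → PA=0x41B98  (2 entries read)
#2 VA=0x2E0B209 (w,user):
  lvl0: tbl 0x36, slot 23 ⇒ 0x43007 (P1/RW1/US1/PS0)
  lvl1: tbl 0x43, slot 11 ⇒ 0x46007 (P1/RW1/US1/PS0)
  → PA=0x46209  (2 entries read)
#3 VA=0x80E4ED (w,kernel):
  lvl0: tbl 0x36, slot 4 ⇒ 0x48007 (P1/RW1/US1/PS0)
  lvl1: tbl 0x48, slot 14 ⇒ 0x4C007 (P1/RW1/US1/PS0)
  → PA=0x4C4ED  (2 entries read)
#4 VA=0x3E06D0C (w,user):
  lvl0: tbl 0x36, slot 31 ⇒ 0x50007 (P1/RW1/US1/PS0)
  lvl1: tbl 0x50, slot 6 ⇒ 0x51007 (P1/RW1/US1/PS0)
  → PA=0x51D0C  (2 entries read)

Entries read for #2: 2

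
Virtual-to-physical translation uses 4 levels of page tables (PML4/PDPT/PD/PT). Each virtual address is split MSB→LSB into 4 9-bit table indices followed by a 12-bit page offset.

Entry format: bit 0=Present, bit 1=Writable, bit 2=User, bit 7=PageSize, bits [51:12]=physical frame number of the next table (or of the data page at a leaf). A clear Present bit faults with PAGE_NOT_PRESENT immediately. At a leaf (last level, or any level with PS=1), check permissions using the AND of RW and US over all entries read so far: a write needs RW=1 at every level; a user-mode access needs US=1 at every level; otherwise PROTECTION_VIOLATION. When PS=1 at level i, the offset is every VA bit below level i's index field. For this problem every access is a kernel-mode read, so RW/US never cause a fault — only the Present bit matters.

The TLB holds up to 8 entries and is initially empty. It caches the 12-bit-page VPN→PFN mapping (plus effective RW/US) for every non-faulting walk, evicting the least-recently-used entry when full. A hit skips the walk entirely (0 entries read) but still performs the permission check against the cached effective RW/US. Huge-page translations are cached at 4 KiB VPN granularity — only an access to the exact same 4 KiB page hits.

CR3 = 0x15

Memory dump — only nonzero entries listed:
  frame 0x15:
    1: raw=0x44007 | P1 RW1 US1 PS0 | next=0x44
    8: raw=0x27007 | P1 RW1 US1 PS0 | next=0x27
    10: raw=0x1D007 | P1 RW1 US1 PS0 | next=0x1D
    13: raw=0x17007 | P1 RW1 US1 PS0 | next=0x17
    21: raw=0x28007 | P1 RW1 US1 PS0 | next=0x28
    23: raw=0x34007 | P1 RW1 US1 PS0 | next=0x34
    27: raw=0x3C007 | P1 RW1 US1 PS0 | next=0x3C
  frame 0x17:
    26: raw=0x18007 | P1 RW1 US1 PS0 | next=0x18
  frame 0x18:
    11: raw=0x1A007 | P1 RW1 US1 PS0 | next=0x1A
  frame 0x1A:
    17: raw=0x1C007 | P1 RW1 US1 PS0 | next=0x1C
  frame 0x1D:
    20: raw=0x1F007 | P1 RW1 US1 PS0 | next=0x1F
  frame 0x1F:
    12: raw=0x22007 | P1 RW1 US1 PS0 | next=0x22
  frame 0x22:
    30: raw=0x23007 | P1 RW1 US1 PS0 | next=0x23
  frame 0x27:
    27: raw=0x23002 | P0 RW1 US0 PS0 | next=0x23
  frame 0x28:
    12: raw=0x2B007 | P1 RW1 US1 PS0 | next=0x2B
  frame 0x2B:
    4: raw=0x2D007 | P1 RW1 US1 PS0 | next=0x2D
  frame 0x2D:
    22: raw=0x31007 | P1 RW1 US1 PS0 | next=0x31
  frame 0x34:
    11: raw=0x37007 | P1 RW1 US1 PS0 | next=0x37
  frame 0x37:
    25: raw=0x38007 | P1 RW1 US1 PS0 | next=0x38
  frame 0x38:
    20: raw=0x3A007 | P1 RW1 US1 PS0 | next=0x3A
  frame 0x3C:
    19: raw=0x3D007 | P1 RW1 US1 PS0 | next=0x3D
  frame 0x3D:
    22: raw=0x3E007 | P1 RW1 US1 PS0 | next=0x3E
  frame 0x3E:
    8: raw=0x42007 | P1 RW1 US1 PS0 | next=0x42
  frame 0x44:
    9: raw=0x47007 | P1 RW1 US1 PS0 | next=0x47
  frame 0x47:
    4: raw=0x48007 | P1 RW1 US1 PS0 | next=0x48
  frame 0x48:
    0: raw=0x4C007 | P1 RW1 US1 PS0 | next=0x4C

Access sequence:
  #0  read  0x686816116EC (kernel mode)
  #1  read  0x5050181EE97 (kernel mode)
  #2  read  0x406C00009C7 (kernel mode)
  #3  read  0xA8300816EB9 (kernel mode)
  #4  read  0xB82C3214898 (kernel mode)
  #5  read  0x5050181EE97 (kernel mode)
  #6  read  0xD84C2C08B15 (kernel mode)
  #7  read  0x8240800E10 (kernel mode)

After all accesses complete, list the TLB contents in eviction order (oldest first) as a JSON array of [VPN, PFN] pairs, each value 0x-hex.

Per-access translation:
#0 VA=0x686816116EC (r,kernel):
  L0: frame=0x15 idx=13 entry=0x17007 [P=1 RW=1 US=1 PS=0]
  L1: frame=0x17 idx=26 entry=0x18007 [P=1 RW=1 US=1 PS=0]
  L2: frame=0x18 idx=11 entry=0x1A007 [P=1 RW=1 US=1 PS=0]
  L3: frame=0x1A idx=17 entry=0x1C007 [P=1 RW=1 US=1 PS=0]
  ✓ 0x1C6EC  — 4 lookups
#1 VA=0x5050181EE97 (r,kernel):
  L0: frame=0x15 idx=10 entry=0x1D007 [P=1 RW=1 US=1 PS=0]
  L1: frame=0x1D idx=20 entry=0x1F007 [P=1 RW=1 US=1 PS=0]
  L2: frame=0x1F idx=12 entry=0x22007 [P=1 RW=1 US=1 PS=0]
  L3: frame=0x22 idx=30 entry=0x23007 [P=1 RW=1 US=1 PS=0]
  ✓ 0x23E97  — 4 lookups
#2 VA=0x406C00009C7 (r,kernel):
  L0: frame=0x15 idx=8 entry=0x27007 [P=1 RW=1 US=1 PS=0]
  L1: frame=0x27 idx=27 entry=0x23002 [P=0 RW=1 US=0 PS=0]
  → PAGE_NOT_PRESENT  (2 entries read)
#3 VA=0xA8300816EB9 (r,kernel):
  L0: frame=0x15 idx=21 entry=0x28007 [P=1 RW=1 US=1 PS=0]
  L1: frame=0x28 idx=12 entry=0x2B007 [P=1 RW=1 US=1 PS=0]
  L2: frame=0x2B idx=4 entry=0x2D007 [P=1 RW=1 US=1 PS=0]
  L3: frame=0x2D idx=22 entry=0x31007 [P=1 RW=1 US=1 PS=0]
  ✓ 0x31EB9  — 4 lookups
#4 VA=0xB82C3214898 (r,kernel):
  L0: frame=0x15 idx=23 entry=0x34007 [P=1 RW=1 US=1 PS=0]
  L1: frame=0x34 idx=11 entry=0x37007 [P=1 RW=1 US=1 PS=0]
  L2: frame=0x37 idx=25 entry=0x38007 [P=1 RW=1 US=1 PS=0]
  L3: frame=0x38 idx=20 entry=0x3A007 [P=1 RW=1 US=1 PS=0]
  ✓ 0x3A898  — 4 lookups
#5 VA=0x5050181EE97 (r,kernel):
  TLB hit vpn=0x5050181E → PA=0x23E97
#6 VA=0xD84C2C08B15 (r,kernel):
  L0: frame=0x15 idx=27 entry=0x3C007 [P=1 RW=1 US=1 PS=0]
  L1: frame=0x3C idx=19 entry=0x3D007 [P=1 RW=1 US=1 PS=0]
  L2: frame=0x3D idx=22 entry=0x3E007 [P=1 RW=1 US=1 PS=0]
  L3: frame=0x3E idx=8 entry=0x42007 [P=1 RW=1 US=1 PS=0]
  ✓ 0x42B15  — 4 lookups
#7 VA=0x8240800E10 (r,kernel):
  L0: frame=0x15 idx=1 entry=0x44007 [P=1 RW=1 US=1 PS=0]
  L1: frame=0x44 idx=9 entry=0x47007 [P=1 RW=1 US=1 PS=0]
  L2: frame=0x47 idx=4 entry=0x48007 [P=1 RW=1 US=1 PS=0]
  L3: frame=0x48 idx=0 entry=0x4C007 [P=1 RW=1 US=1 PS=0]
  ✓ 0x4CE10  — 4 lookups

TLB: [["0x68681611", "0x1C"], ["0xA8300816", "0x31"], ["0xB82C3214", "0x3A"], ["0x5050181E", "0x23"], ["0xD84C2C08", "0x42"], ["0x8240800", "0x4C"]]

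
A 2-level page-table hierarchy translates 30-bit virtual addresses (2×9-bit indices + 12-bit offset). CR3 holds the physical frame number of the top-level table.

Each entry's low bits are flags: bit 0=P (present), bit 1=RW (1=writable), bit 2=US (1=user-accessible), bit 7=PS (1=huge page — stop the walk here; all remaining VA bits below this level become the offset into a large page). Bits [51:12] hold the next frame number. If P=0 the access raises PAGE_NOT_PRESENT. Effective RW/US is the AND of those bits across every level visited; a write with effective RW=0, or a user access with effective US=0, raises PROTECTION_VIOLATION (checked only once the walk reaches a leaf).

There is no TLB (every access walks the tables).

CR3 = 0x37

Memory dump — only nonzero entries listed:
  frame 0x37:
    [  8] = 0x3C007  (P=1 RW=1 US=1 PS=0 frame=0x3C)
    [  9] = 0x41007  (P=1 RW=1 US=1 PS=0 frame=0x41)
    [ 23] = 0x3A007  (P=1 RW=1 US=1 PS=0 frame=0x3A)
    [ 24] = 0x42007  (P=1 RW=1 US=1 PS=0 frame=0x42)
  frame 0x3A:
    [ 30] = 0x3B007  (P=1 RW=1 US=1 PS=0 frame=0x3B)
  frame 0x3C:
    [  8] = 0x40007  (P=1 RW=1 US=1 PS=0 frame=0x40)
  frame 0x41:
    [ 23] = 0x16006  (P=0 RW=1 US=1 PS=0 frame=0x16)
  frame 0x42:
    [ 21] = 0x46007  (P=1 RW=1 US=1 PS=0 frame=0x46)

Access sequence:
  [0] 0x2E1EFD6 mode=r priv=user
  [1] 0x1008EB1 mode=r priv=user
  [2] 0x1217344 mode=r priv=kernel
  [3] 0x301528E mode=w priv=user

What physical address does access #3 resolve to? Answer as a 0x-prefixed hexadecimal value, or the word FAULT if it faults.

Walk each access:
#0 VA=0x2E1EFD6 (r,user):
  L0: frame=0x37 idx=23 entry=0x3A007 [P=1 RW=1 US=1 PS=0]
  L1: frame=0x3A idx=30 entry=0x3B007 [P=1 RW=1 US=1 PS=0]
  ✓ 0x3BFD6  — 2 lookups
#1 VA=0x1008EB1 (r,user):
  L0: frame=0x37 idx=8 entry=0x3C007 [P=1 RW=1 US=1 PS=0]
  L1: frame=0x3C idx=8 entry=0x40007 [P=1 RW=1 US=1 PS=0]
  ✓ 0x40EB1  — 2 lookups
#2 VA=0x1217344 (r,kernel):
  L0: frame=0x37 idx=9 entry=0x41007 [P=1 RW=1 US=1 PS=0]
  L1: frame=0x41 idx=23 entry=0x16006 [P=0 RW=1 US=1 PS=0]
  ⇒ fault: PAGE_NOT_PRESENT  — 2 lookups
#3 VA=0x301528E (w,user):
  L0: frame=0x37 idx=24 entry=0x42007 [P=1 RW=1 US=1 PS=0]
  L1: frame=0x42 idx=21 entry=0x46007 [P=1 RW=1 US=1 PS=0]
  ✓ 0x4628E  — 2 lookups

Access #3 PA: 0x4628E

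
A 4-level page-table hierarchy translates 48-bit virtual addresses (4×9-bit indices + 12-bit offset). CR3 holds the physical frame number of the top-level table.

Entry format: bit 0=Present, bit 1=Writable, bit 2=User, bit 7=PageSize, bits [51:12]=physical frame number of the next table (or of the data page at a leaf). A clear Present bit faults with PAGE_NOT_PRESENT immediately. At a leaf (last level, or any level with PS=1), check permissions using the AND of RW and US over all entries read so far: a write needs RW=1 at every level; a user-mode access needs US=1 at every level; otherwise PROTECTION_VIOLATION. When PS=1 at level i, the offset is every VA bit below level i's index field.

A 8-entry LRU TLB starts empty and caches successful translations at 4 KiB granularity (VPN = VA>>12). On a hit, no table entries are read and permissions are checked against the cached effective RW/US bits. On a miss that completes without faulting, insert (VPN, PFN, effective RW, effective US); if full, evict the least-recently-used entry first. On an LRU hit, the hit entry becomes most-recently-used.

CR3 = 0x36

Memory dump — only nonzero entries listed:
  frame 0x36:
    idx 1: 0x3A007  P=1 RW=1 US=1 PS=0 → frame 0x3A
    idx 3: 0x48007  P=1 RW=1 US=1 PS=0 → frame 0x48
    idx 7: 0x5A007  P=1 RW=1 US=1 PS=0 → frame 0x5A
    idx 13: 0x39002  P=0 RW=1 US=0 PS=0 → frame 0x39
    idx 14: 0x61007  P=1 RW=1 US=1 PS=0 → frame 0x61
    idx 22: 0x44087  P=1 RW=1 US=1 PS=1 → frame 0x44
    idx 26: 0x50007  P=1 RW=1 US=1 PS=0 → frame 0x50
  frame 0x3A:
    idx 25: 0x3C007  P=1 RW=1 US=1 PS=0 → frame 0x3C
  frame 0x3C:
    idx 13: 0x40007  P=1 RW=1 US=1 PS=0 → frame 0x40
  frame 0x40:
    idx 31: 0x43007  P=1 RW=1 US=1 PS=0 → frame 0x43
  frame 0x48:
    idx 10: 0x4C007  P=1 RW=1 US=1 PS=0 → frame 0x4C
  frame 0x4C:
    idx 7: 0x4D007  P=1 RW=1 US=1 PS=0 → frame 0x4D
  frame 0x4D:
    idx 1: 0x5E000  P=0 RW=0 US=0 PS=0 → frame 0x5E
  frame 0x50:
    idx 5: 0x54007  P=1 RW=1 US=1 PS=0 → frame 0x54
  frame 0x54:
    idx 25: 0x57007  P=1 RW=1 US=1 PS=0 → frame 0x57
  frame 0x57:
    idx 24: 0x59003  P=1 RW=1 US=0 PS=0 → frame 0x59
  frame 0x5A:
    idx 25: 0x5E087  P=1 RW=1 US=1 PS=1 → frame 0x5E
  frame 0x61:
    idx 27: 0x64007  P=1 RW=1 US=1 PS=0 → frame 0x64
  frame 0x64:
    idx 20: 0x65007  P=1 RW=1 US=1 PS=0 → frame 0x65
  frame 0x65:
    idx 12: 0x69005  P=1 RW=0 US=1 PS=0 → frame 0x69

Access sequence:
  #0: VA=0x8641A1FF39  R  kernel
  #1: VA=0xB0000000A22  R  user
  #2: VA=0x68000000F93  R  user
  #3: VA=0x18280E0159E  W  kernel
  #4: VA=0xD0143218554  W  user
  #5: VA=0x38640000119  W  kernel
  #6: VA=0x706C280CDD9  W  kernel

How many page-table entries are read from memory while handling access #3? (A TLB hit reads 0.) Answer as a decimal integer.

Walk each access:
#0 VA=0x8641A1FF39 (r,kernel):
  L0 @0x36[1] → 0x3A007  P=1,RW=1,US=1,PS=0
  L1 @0x3A[25] → 0x3C007  P=1,RW=1,US=1,PS=0
  L2 @0x3C[13] → 0x40007  P=1,RW=1,US=1,PS=0
  L3 @0x40[31] → 0x43007  P=1,RW=1,US=1,PS=0
  → PA=0x43F39  (4 entries read)
#1 VA=0xB0000000A22 (r,user):
  L0 @0x36[22] → 0x44087  P=1,RW=1,US=1,PS=1
  → PA=0x44A22 (huge @L0)  (1 entries read)
#2 VA=0x68000000F93 (r,user):
  L0 @0x36[13] → 0x39002  P=0,RW=1,US=0,PS=0
  ✗ PAGE_NOT_PRESENT  [1 reads]
#3 VA=0x18280E0159E (w,kernel):
  L0 @0x36[3] → 0x48007  P=1,RW=1,US=1,PS=0
  L1 @0x48[10] → 0x4C007  P=1,RW=1,US=1,PS=0
  L2 @0x4C[7] → 0x4D007  P=1,RW=1,US=1,PS=0
  L3 @0x4D[1] → 0x5E000  P=0,RW=0,US=0,PS=0
  ✗ PAGE_NOT_PRESENT  [4 reads]
#4 VA=0xD0143218554 (w,user):
  L0 @0x36[26] → 0x50007  P=1,RW=1,US=1,PS=0
  L1 @0x50[5] → 0x54007  P=1,RW=1,US=1,PS=0
  L2 @0x54[25] → 0x57007  P=1,RW=1,US=1,PS=0
  L3 @0x57[24] → 0x59003  P=1,RW=1,US=0,PS=0
  ✗ PROTECTION_VIOLATION  [4 reads]
#5 VA=0x38640000119 (w,kernel):
  L0 @0x36[7] → 0x5A007  P=1,RW=1,US=1,PS=0
  L1 @0x5A[25] → 0x5E087  P=1,RW=1,US=1,PS=1
  → PA=0x5E119 (huge @L1)  (2 entries read)
#6 VA=0x706C280CDD9 (w,kernel):
  L0 @0x36[14] → 0x61007  P=1,RW=1,US=1,PS=0
  L1 @0x61[27] → 0x64007  P=1,RW=1,US=1,PS=0
  L2 @0x64[20] → 0x65007  P=1,RW=1,US=1,PS=0
  L3 @0x65[12] → 0x69005  P=1,RW=0,US=1,PS=0
  ✗ PROTECTION_VIOLATION  [4 reads]

Entries read for #3: 4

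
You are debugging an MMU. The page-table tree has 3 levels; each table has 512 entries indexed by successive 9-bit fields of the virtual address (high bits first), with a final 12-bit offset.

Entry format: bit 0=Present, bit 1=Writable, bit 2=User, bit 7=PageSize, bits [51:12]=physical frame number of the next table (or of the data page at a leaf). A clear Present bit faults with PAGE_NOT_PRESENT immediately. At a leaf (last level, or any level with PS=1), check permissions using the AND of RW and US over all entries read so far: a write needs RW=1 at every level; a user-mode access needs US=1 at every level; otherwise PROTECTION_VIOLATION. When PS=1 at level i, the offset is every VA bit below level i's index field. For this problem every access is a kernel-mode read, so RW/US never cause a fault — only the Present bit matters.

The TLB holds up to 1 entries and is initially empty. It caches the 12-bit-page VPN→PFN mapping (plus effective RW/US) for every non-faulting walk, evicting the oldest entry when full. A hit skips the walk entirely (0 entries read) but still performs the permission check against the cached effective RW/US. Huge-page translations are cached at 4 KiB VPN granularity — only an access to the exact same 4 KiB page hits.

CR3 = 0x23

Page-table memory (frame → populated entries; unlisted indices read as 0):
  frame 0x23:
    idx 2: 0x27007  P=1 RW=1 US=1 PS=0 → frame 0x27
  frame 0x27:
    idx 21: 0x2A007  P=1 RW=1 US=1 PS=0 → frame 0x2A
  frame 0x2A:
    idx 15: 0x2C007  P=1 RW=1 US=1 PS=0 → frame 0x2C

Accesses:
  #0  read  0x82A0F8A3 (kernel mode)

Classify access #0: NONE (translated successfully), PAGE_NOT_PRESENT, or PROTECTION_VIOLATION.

Walk each access:
#0 VA=0x82A0F8A3 (r,kernel):
  lvl0: tbl 0x23, slot 2 ⇒ 0x27007 (P1/RW1/US1/PS0)
  lvl1: tbl 0x27, slot 21 ⇒ 0x2A007 (P1/RW1/US1/PS0)
  lvl2: tbl 0x2A, slot 15 ⇒ 0x2C007 (P1/RW1/US1/PS0)
  → PA=0x2C8A3  (3 entries read)

Access #0 fault: NONE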